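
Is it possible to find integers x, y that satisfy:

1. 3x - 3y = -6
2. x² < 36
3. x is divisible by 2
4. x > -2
Yes

Take x = 0, y = 2. Substituting into each constraint:
  (1) 3(0) - 3(2) = -6 ✓
  (2) x² = (0)² = 0, and 0 < 36 ✓
  (3) 0 = 2 × 0, remainder 0 ✓
  (4) 0 > -2 ✓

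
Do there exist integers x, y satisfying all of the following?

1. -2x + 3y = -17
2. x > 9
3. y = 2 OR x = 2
No

The full constraint system is jointly infeasible over the integers. Each constraint and what it forces:

  - -2x + 3y = -17: is a linear equation tying the variables together
  - x > 9: bounds one variable relative to a constant
  - y = 2 OR x = 2: forces a choice: either y = 2 or x = 2

Split on the disjunction (y = 2 OR x = 2):
  • If y = 2: with y = 2, every remaining term of the linear equation is divisible by 2, so the left side is ≡ 0 (mod 2); but the right side -23 ≡ 1 (mod 2). No integers can satisfy it.
  • If x = 2: this contradicts the bound x ≥ 10.
Both branches are infeasible, so the system has no integer solution.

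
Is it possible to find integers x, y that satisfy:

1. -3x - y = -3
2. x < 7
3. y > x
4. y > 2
Yes

Take x = 0, y = 3. Substituting into each constraint:
  (1) -3(0) + (-3) = -3 ✓
  (2) 0 < 7 ✓
  (3) 3 > 0 ✓
  (4) 3 > 2 ✓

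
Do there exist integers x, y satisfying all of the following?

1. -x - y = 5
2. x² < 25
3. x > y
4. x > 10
No

A contradictory subset is {x² < 25, x > 10}. No integer assignment can satisfy these jointly:

  - x² < 25: restricts x to |x| ≤ 4
  - x > 10: bounds one variable relative to a constant

Direct contradiction: the bounds on x require x ≥ 11 and x ≤ 4 simultaneously, which is empty.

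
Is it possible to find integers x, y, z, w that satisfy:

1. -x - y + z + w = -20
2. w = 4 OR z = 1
Yes

Take x = 0, y = 0, z = -24, w = 4. Substituting into each constraint:
  (1) 0 + 0 + (-24) + 4 = -20 ✓
  (2) w = 4, target 4 ✓ (first branch holds)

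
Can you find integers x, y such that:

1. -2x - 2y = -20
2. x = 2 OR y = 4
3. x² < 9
Yes

Take x = 2, y = 8. Substituting into each constraint:
  (1) -2(2) - 2(8) = -20 ✓
  (2) x = 2, target 2 ✓ (first branch holds)
  (3) x² = (2)² = 4, and 4 < 9 ✓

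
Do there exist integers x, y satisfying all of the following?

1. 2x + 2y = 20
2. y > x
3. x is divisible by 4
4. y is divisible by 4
No

A contradictory subset is {2x + 2y = 20, x is divisible by 4, y is divisible by 4}. No integer assignment can satisfy these jointly:

  - 2x + 2y = 20: is a linear equation tying the variables together
  - x is divisible by 4: restricts x to multiples of 4
  - y is divisible by 4: restricts y to multiples of 4

Modular obstruction: writing x = 4x' and writing y = 4y', every remaining term of the linear equation is divisible by 8, so the left side is ≡ 0 (mod 8); but the right side 20 ≡ 4 (mod 8). No integers can satisfy it.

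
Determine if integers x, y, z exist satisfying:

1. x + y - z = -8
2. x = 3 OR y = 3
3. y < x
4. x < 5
Yes

Take x = 3, y = 2, z = 13. Substituting into each constraint:
  (1) 3 + 2 + (-13) = -8 ✓
  (2) x = 3, target 3 ✓ (first branch holds)
  (3) 2 < 3 ✓
  (4) 3 < 5 ✓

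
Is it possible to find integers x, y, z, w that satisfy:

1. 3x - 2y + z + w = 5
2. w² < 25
Yes

Take x = 1, y = 0, z = 0, w = 2. Substituting into each constraint:
  (1) 3(1) - 2(0) + 0 + 2 = 5 ✓
  (2) w² = (2)² = 4, and 4 < 25 ✓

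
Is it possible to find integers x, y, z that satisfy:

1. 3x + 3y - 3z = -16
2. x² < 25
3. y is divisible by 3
No

Even the single constraint (3x + 3y - 3z = -16) is infeasible over the integers.

  - 3x + 3y - 3z = -16: every term on the left is divisible by 3, so the LHS ≡ 0 (mod 3), but the RHS -16 is not — no integer solution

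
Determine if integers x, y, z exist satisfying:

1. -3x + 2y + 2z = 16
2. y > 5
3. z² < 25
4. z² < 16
Yes

Take x = 0, y = 6, z = 2. Substituting into each constraint:
  (1) -3(0) + 2(6) + 2(2) = 16 ✓
  (2) 6 > 5 ✓
  (3) z² = (2)² = 4, and 4 < 25 ✓
  (4) z² = (2)² = 4, and 4 < 16 ✓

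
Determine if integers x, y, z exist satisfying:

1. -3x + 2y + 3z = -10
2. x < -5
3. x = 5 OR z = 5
Yes

Take x = -7, y = -23, z = 5. Substituting into each constraint:
  (1) -3(-7) + 2(-23) + 3(5) = -10 ✓
  (2) -7 < -5 ✓
  (3) z = 5, target 5 ✓ (second branch holds)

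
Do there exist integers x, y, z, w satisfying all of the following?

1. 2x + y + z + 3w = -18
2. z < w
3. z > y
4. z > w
No

A contradictory subset is {z < w, z > w}. No integer assignment can satisfy these jointly:

  - z < w: bounds one variable relative to another variable
  - z > w: bounds one variable relative to another variable

Direct contradiction: w > z and z > w cannot both hold.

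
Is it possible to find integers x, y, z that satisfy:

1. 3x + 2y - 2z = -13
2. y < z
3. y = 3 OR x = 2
Yes

Take x = -3, y = 3, z = 5. Substituting into each constraint:
  (1) 3(-3) + 2(3) - 2(5) = -13 ✓
  (2) 3 < 5 ✓
  (3) y = 3, target 3 ✓ (first branch holds)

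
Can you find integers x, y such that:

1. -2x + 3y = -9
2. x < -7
Yes

Take x = -9, y = -9. Substituting into each constraint:
  (1) -2(-9) + 3(-9) = -9 ✓
  (2) -9 < -7 ✓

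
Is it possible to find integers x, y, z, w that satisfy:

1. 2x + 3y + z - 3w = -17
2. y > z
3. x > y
Yes

Take x = 1, y = 0, z = -1, w = 6. Substituting into each constraint:
  (1) 2(1) + 3(0) + (-1) - 3(6) = -17 ✓
  (2) 0 > -1 ✓
  (3) 1 > 0 ✓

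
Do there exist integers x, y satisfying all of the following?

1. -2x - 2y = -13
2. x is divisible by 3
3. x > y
No

Even the single constraint (-2x - 2y = -13) is infeasible over the integers.

  - -2x - 2y = -13: every term on the left is divisible by 2, so the LHS ≡ 0 (mod 2), but the RHS -13 is not — no integer solution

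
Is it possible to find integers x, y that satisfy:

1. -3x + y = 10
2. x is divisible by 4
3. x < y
Yes

Take x = 0, y = 10. Substituting into each constraint:
  (1) -3(0) + 10 = 10 ✓
  (2) 0 = 4 × 0, remainder 0 ✓
  (3) 0 < 10 ✓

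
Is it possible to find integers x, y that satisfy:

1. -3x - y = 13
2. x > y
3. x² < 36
Yes

Take x = -3, y = -4. Substituting into each constraint:
  (1) -3(-3) + 4 = 13 ✓
  (2) -3 > -4 ✓
  (3) x² = (-3)² = 9, and 9 < 36 ✓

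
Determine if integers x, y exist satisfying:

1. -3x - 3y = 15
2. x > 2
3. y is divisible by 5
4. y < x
Yes

Take x = 5, y = -10. Substituting into each constraint:
  (1) -3(5) - 3(-10) = 15 ✓
  (2) 5 > 2 ✓
  (3) -10 = 5 × -2, remainder 0 ✓
  (4) -10 < 5 ✓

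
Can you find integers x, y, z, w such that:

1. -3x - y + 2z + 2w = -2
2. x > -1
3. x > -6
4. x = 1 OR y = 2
Yes

Take x = 0, y = 2, z = 0, w = 0. Substituting into each constraint:
  (1) -3(0) + (-2) + 2(0) + 2(0) = -2 ✓
  (2) 0 > -1 ✓
  (3) 0 > -6 ✓
  (4) y = 2, target 2 ✓ (second branch holds)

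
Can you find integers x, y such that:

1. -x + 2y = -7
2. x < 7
Yes

Take x = 5, y = -1. Substituting into each constraint:
  (1) (-5) + 2(-1) = -7 ✓
  (2) 5 < 7 ✓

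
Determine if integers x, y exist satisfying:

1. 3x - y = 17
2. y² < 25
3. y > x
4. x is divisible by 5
No

A contradictory subset is {3x - y = 17, y² < 25, y > x}. No integer assignment can satisfy these jointly:

  - 3x - y = 17: is a linear equation tying the variables together
  - y² < 25: restricts y to |y| ≤ 4
  - y > x: bounds one variable relative to another variable

Propagating the comparison: x < y and y ≤ 4 give x ≤ 3. Range argument: with x ∈ [−∞, 3], y ∈ [-4, 4], the left side of the equation is at most 13, but the right side is 17 > 13. No integer solution exists.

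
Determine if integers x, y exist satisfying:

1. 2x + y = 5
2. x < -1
Yes

Take x = -2, y = 9. Substituting into each constraint:
  (1) 2(-2) + 9 = 5 ✓
  (2) -2 < -1 ✓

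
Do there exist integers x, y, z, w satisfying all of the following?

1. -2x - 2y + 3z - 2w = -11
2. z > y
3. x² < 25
Yes

Take x = 0, y = 0, z = 1, w = 7. Substituting into each constraint:
  (1) -2(0) - 2(0) + 3(1) - 2(7) = -11 ✓
  (2) 1 > 0 ✓
  (3) x² = (0)² = 0, and 0 < 25 ✓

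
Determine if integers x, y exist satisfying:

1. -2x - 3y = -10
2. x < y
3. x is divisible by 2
Yes

Take x = -4, y = 6. Substituting into each constraint:
  (1) -2(-4) - 3(6) = -10 ✓
  (2) -4 < 6 ✓
  (3) -4 = 2 × -2, remainder 0 ✓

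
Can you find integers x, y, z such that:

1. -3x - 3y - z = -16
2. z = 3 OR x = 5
Yes

Take x = 5, y = 0, z = 1. Substituting into each constraint:
  (1) -3(5) - 3(0) + (-1) = -16 ✓
  (2) x = 5, target 5 ✓ (second branch holds)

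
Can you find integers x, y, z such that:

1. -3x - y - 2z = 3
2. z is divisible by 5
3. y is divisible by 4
Yes

Take x = -1, y = 0, z = 0. Substituting into each constraint:
  (1) -3(-1) + 0 - 2(0) = 3 ✓
  (2) 0 = 5 × 0, remainder 0 ✓
  (3) 0 = 4 × 0, remainder 0 ✓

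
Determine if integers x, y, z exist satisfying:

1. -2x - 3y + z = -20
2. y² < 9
Yes

Take x = 0, y = 0, z = -20. Substituting into each constraint:
  (1) -2(0) - 3(0) + (-20) = -20 ✓
  (2) y² = (0)² = 0, and 0 < 9 ✓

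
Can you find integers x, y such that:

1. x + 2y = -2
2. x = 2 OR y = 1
Yes

Take x = 2, y = -2. Substituting into each constraint:
  (1) 2 + 2(-2) = -2 ✓
  (2) x = 2, target 2 ✓ (first branch holds)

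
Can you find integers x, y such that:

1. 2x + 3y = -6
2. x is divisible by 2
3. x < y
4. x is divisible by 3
Yes

Take x = -6, y = 2. Substituting into each constraint:
  (1) 2(-6) + 3(2) = -6 ✓
  (2) -6 = 2 × -3, remainder 0 ✓
  (3) -6 < 2 ✓
  (4) -6 = 3 × -2, remainder 0 ✓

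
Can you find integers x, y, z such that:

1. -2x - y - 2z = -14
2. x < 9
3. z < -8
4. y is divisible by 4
Yes

Take x = 8, y = 16, z = -9. Substituting into each constraint:
  (1) -2(8) + (-16) - 2(-9) = -14 ✓
  (2) 8 < 9 ✓
  (3) -9 < -8 ✓
  (4) 16 = 4 × 4, remainder 0 ✓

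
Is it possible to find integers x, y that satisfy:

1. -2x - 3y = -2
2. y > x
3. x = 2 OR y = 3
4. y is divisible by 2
No

A contradictory subset is {-2x - 3y = -2, y > x, x = 2 OR y = 3}. No integer assignment can satisfy these jointly:

  - -2x - 3y = -2: is a linear equation tying the variables together
  - y > x: bounds one variable relative to another variable
  - x = 2 OR y = 3: forces a choice: either x = 2 or y = 3

Split on the disjunction (x = 2 OR y = 3):
  • If x = 2: with x = 2, every remaining term of the linear equation is divisible by 3, so the left side is ≡ 0 (mod 3); but the right side 2 ≡ 2 (mod 3). No integers can satisfy it.
  • If y = 3: with y = 3, every remaining term of the linear equation is divisible by 2, so the left side is ≡ 0 (mod 2); but the right side 7 ≡ 1 (mod 2). No integers can satisfy it.
Both branches are infeasible, so the system has no integer solution.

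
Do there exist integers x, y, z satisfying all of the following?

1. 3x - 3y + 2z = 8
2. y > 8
Yes

Take x = 1, y = 9, z = 16. Substituting into each constraint:
  (1) 3(1) - 3(9) + 2(16) = 8 ✓
  (2) 9 > 8 ✓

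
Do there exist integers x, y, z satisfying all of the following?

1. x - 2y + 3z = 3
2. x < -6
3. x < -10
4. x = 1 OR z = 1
Yes

Take x = -12, y = -6, z = 1. Substituting into each constraint:
  (1) (-12) - 2(-6) + 3(1) = 3 ✓
  (2) -12 < -6 ✓
  (3) -12 < -10 ✓
  (4) z = 1, target 1 ✓ (second branch holds)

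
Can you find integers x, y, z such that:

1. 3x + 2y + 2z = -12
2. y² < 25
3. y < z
Yes

Take x = -6, y = 1, z = 2. Substituting into each constraint:
  (1) 3(-6) + 2(1) + 2(2) = -12 ✓
  (2) y² = (1)² = 1, and 1 < 25 ✓
  (3) 1 < 2 ✓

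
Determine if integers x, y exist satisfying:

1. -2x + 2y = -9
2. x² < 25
No

Even the single constraint (-2x + 2y = -9) is infeasible over the integers.

  - -2x + 2y = -9: every term on the left is divisible by 2, so the LHS ≡ 0 (mod 2), but the RHS -9 is not — no integer solution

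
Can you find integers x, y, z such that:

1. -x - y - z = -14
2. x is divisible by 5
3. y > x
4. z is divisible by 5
Yes

Take x = 0, y = 14, z = 0. Substituting into each constraint:
  (1) 0 + (-14) + 0 = -14 ✓
  (2) 0 = 5 × 0, remainder 0 ✓
  (3) 14 > 0 ✓
  (4) 0 = 5 × 0, remainder 0 ✓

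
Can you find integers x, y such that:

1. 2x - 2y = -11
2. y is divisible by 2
No

Even the single constraint (2x - 2y = -11) is infeasible over the integers.

  - 2x - 2y = -11: every term on the left is divisible by 2, so the LHS ≡ 0 (mod 2), but the RHS -11 is not — no integer solution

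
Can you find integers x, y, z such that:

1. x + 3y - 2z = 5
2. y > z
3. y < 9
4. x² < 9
Yes

Take x = 2, y = 1, z = 0. Substituting into each constraint:
  (1) 2 + 3(1) - 2(0) = 5 ✓
  (2) 1 > 0 ✓
  (3) 1 < 9 ✓
  (4) x² = (2)² = 4, and 4 < 9 ✓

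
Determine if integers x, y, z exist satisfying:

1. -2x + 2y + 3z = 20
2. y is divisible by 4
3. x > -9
Yes

Take x = -7, y = 0, z = 2. Substituting into each constraint:
  (1) -2(-7) + 2(0) + 3(2) = 20 ✓
  (2) 0 = 4 × 0, remainder 0 ✓
  (3) -7 > -9 ✓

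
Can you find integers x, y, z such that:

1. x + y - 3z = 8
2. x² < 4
Yes

Take x = 0, y = 2, z = -2. Substituting into each constraint:
  (1) 0 + 2 - 3(-2) = 8 ✓
  (2) x² = (0)² = 0, and 0 < 4 ✓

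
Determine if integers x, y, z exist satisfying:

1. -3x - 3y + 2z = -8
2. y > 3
Yes

Take x = 0, y = 4, z = 2. Substituting into each constraint:
  (1) -3(0) - 3(4) + 2(2) = -8 ✓
  (2) 4 > 3 ✓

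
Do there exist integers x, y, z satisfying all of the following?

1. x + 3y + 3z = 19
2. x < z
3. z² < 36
Yes

Take x = 1, y = 4, z = 2. Substituting into each constraint:
  (1) 1 + 3(4) + 3(2) = 19 ✓
  (2) 1 < 2 ✓
  (3) z² = (2)² = 4, and 4 < 36 ✓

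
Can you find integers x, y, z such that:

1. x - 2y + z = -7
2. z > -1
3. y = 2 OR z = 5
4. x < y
Yes

Take x = 0, y = 6, z = 5. Substituting into each constraint:
  (1) 0 - 2(6) + 5 = -7 ✓
  (2) 5 > -1 ✓
  (3) z = 5, target 5 ✓ (second branch holds)
  (4) 0 < 6 ✓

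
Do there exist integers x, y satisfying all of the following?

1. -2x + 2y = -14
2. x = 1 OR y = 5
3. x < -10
No

The full constraint system is jointly infeasible over the integers. Each constraint and what it forces:

  - -2x + 2y = -14: is a linear equation tying the variables together
  - x = 1 OR y = 5: forces a choice: either x = 1 or y = 5
  - x < -10: bounds one variable relative to a constant

Split on the disjunction (x = 1 OR y = 5):
  • If x = 1: this contradicts the bound x ≤ -11.
  • If y = 5: the equation forces x = 12, which contradicts the bound x ≤ -11.
Both branches are infeasible, so the system has no integer solution.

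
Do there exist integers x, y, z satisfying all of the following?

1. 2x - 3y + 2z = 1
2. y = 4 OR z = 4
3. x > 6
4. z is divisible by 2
Yes

Take x = 7, y = 7, z = 4. Substituting into each constraint:
  (1) 2(7) - 3(7) + 2(4) = 1 ✓
  (2) z = 4, target 4 ✓ (second branch holds)
  (3) 7 > 6 ✓
  (4) 4 = 2 × 2, remainder 0 ✓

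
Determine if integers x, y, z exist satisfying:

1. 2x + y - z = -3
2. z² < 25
Yes

Take x = 0, y = -3, z = 0. Substituting into each constraint:
  (1) 2(0) + (-3) + 0 = -3 ✓
  (2) z² = (0)² = 0, and 0 < 25 ✓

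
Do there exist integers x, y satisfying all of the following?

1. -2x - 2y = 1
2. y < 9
No

Even the single constraint (-2x - 2y = 1) is infeasible over the integers.

  - -2x - 2y = 1: every term on the left is divisible by 2, so the LHS ≡ 0 (mod 2), but the RHS 1 is not — no integer solution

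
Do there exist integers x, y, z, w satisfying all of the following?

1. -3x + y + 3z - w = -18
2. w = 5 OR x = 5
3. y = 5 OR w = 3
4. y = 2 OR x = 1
Yes

Take x = 1, y = 5, z = -5, w = 5. Substituting into each constraint:
  (1) -3(1) + 5 + 3(-5) + (-5) = -18 ✓
  (2) w = 5, target 5 ✓ (first branch holds)
  (3) y = 5, target 5 ✓ (first branch holds)
  (4) x = 1, target 1 ✓ (second branch holds)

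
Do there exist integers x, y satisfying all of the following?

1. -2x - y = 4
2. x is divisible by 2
Yes

Take x = 0, y = -4. Substituting into each constraint:
  (1) -2(0) + 4 = 4 ✓
  (2) 0 = 2 × 0, remainder 0 ✓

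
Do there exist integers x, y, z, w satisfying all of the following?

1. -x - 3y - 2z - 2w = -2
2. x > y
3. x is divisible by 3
Yes

Take x = 0, y = -2, z = 4, w = 0. Substituting into each constraint:
  (1) 0 - 3(-2) - 2(4) - 2(0) = -2 ✓
  (2) 0 > -2 ✓
  (3) 0 = 3 × 0, remainder 0 ✓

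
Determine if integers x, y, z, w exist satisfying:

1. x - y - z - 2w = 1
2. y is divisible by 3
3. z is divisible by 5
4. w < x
Yes

Take x = 1, y = 0, z = 0, w = 0. Substituting into each constraint:
  (1) 1 + 0 + 0 - 2(0) = 1 ✓
  (2) 0 = 3 × 0, remainder 0 ✓
  (3) 0 = 5 × 0, remainder 0 ✓
  (4) 0 < 1 ✓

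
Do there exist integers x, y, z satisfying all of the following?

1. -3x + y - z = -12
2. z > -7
Yes

Take x = 0, y = 0, z = 12. Substituting into each constraint:
  (1) -3(0) + 0 + (-12) = -12 ✓
  (2) 12 > -7 ✓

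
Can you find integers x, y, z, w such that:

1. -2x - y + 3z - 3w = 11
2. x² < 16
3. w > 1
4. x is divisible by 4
Yes

Take x = 0, y = 1, z = 6, w = 2. Substituting into each constraint:
  (1) -2(0) + (-1) + 3(6) - 3(2) = 11 ✓
  (2) x² = (0)² = 0, and 0 < 16 ✓
  (3) 2 > 1 ✓
  (4) 0 = 4 × 0, remainder 0 ✓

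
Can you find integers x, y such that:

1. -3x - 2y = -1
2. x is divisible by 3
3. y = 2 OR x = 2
No

The full constraint system is jointly infeasible over the integers. Each constraint and what it forces:

  - -3x - 2y = -1: is a linear equation tying the variables together
  - x is divisible by 3: restricts x to multiples of 3
  - y = 2 OR x = 2: forces a choice: either y = 2 or x = 2

Split on the disjunction (y = 2 OR x = 2):
  • If y = 2: with y = 2, writing x = 3x', every remaining term of the linear equation is divisible by 9, so the left side is ≡ 0 (mod 9); but the right side 3 ≡ 3 (mod 9). No integers can satisfy it.
  • If x = 2: this contradicts the divisibility constraint — 2 is not a multiple of 3.
Both branches are infeasible, so the system has no integer solution.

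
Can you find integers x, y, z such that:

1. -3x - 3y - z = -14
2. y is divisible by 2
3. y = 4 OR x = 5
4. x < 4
Yes

Take x = 0, y = 4, z = 2. Substituting into each constraint:
  (1) -3(0) - 3(4) + (-2) = -14 ✓
  (2) 4 = 2 × 2, remainder 0 ✓
  (3) y = 4, target 4 ✓ (first branch holds)
  (4) 0 < 4 ✓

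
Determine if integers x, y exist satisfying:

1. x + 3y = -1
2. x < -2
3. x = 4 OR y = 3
Yes

Take x = -10, y = 3. Substituting into each constraint:
  (1) (-10) + 3(3) = -1 ✓
  (2) -10 < -2 ✓
  (3) y = 3, target 3 ✓ (second branch holds)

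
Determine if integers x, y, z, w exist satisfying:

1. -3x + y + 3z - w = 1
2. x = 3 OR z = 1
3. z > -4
Yes

Take x = 1, y = 1, z = 1, w = 0. Substituting into each constraint:
  (1) -3(1) + 1 + 3(1) + 0 = 1 ✓
  (2) z = 1, target 1 ✓ (second branch holds)
  (3) 1 > -4 ✓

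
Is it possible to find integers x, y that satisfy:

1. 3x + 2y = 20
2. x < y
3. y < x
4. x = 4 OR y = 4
No

A contradictory subset is {x < y, y < x}. No integer assignment can satisfy these jointly:

  - x < y: bounds one variable relative to another variable
  - y < x: bounds one variable relative to another variable

Direct contradiction: y > x and x > y cannot both hold.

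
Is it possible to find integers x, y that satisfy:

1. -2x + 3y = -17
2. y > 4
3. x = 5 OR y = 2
No

The full constraint system is jointly infeasible over the integers. Each constraint and what it forces:

  - -2x + 3y = -17: is a linear equation tying the variables together
  - y > 4: bounds one variable relative to a constant
  - x = 5 OR y = 2: forces a choice: either x = 5 or y = 2

Split on the disjunction (x = 5 OR y = 2):
  • If x = 5: with x = 5, every remaining term of the linear equation is divisible by 3, so the left side is ≡ 0 (mod 3); but the right side -7 ≡ 2 (mod 3). No integers can satisfy it.
  • If y = 2: this contradicts the bound y ≥ 5.
Both branches are infeasible, so the system has no integer solution.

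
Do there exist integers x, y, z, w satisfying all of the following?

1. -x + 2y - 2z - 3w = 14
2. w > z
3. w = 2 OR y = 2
Yes

Take x = -22, y = 0, z = 1, w = 2. Substituting into each constraint:
  (1) 22 + 2(0) - 2(1) - 3(2) = 14 ✓
  (2) 2 > 1 ✓
  (3) w = 2, target 2 ✓ (first branch holds)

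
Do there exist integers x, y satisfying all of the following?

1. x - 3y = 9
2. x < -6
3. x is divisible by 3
Yes

Take x = -9, y = -6. Substituting into each constraint:
  (1) (-9) - 3(-6) = 9 ✓
  (2) -9 < -6 ✓
  (3) -9 = 3 × -3, remainder 0 ✓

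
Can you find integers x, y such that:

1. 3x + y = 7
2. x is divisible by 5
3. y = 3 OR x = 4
No

The full constraint system is jointly infeasible over the integers. Each constraint and what it forces:

  - 3x + y = 7: is a linear equation tying the variables together
  - x is divisible by 5: restricts x to multiples of 5
  - y = 3 OR x = 4: forces a choice: either y = 3 or x = 4

Split on the disjunction (y = 3 OR x = 4):
  • If y = 3: with y = 3, writing x = 5x', every remaining term of the linear equation is divisible by 15, so the left side is ≡ 0 (mod 15); but the right side 4 ≡ 4 (mod 15). No integers can satisfy it.
  • If x = 4: this contradicts the divisibility constraint — 4 is not a multiple of 5.
Both branches are infeasible, so the system has no integer solution.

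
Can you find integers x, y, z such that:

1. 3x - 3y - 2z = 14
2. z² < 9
Yes

Take x = 0, y = -4, z = -1. Substituting into each constraint:
  (1) 3(0) - 3(-4) - 2(-1) = 14 ✓
  (2) z² = (-1)² = 1, and 1 < 9 ✓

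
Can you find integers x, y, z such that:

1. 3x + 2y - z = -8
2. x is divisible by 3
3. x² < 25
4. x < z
Yes

Take x = 0, y = -3, z = 2. Substituting into each constraint:
  (1) 3(0) + 2(-3) + (-2) = -8 ✓
  (2) 0 = 3 × 0, remainder 0 ✓
  (3) x² = (0)² = 0, and 0 < 25 ✓
  (4) 0 < 2 ✓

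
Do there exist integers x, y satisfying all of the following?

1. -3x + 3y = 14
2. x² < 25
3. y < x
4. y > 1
No

Even the single constraint (-3x + 3y = 14) is infeasible over the integers.

  - -3x + 3y = 14: every term on the left is divisible by 3, so the LHS ≡ 0 (mod 3), but the RHS 14 is not — no integer solution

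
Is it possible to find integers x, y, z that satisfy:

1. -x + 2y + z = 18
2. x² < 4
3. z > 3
Yes

Take x = 0, y = 7, z = 4. Substituting into each constraint:
  (1) 0 + 2(7) + 4 = 18 ✓
  (2) x² = (0)² = 0, and 0 < 4 ✓
  (3) 4 > 3 ✓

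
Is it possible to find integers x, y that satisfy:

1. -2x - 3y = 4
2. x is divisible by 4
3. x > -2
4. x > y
Yes

Take x = 4, y = -4. Substituting into each constraint:
  (1) -2(4) - 3(-4) = 4 ✓
  (2) 4 = 4 × 1, remainder 0 ✓
  (3) 4 > -2 ✓
  (4) 4 > -4 ✓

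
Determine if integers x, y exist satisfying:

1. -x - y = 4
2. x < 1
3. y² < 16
Yes

Take x = -4, y = 0. Substituting into each constraint:
  (1) 4 + 0 = 4 ✓
  (2) -4 < 1 ✓
  (3) y² = (0)² = 0, and 0 < 16 ✓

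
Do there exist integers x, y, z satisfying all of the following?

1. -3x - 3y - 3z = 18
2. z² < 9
Yes

Take x = -6, y = 0, z = 0. Substituting into each constraint:
  (1) -3(-6) - 3(0) - 3(0) = 18 ✓
  (2) z² = (0)² = 0, and 0 < 9 ✓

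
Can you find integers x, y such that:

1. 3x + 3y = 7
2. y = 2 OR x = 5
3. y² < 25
No

Even the single constraint (3x + 3y = 7) is infeasible over the integers.

  - 3x + 3y = 7: every term on the left is divisible by 3, so the LHS ≡ 0 (mod 3), but the RHS 7 is not — no integer solution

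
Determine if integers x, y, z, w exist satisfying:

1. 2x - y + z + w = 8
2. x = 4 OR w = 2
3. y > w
Yes

Take x = 0, y = 3, z = 9, w = 2. Substituting into each constraint:
  (1) 2(0) + (-3) + 9 + 2 = 8 ✓
  (2) w = 2, target 2 ✓ (second branch holds)
  (3) 3 > 2 ✓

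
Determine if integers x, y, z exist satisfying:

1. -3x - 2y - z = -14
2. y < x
Yes

Take x = 0, y = -1, z = 16. Substituting into each constraint:
  (1) -3(0) - 2(-1) + (-16) = -14 ✓
  (2) -1 < 0 ✓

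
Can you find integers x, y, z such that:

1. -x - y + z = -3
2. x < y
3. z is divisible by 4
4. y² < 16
Yes

Take x = 1, y = 2, z = 0. Substituting into each constraint:
  (1) (-1) + (-2) + 0 = -3 ✓
  (2) 1 < 2 ✓
  (3) 0 = 4 × 0, remainder 0 ✓
  (4) y² = (2)² = 4, and 4 < 16 ✓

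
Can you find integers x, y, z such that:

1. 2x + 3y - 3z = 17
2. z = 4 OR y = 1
Yes

Take x = 13, y = 1, z = 4. Substituting into each constraint:
  (1) 2(13) + 3(1) - 3(4) = 17 ✓
  (2) z = 4, target 4 ✓ (first branch holds)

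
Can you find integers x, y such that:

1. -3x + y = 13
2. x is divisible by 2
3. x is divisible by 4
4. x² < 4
Yes

Take x = 0, y = 13. Substituting into each constraint:
  (1) -3(0) + 13 = 13 ✓
  (2) 0 = 2 × 0, remainder 0 ✓
  (3) 0 = 4 × 0, remainder 0 ✓
  (4) x² = (0)² = 0, and 0 < 4 ✓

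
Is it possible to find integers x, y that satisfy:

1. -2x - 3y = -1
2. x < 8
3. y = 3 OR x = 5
Yes

Take x = -4, y = 3. Substituting into each constraint:
  (1) -2(-4) - 3(3) = -1 ✓
  (2) -4 < 8 ✓
  (3) y = 3, target 3 ✓ (first branch holds)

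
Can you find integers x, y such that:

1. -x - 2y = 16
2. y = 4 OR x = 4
Yes

Take x = 4, y = -10. Substituting into each constraint:
  (1) (-4) - 2(-10) = 16 ✓
  (2) x = 4, target 4 ✓ (second branch holds)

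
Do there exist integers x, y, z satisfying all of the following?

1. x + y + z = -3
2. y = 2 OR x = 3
Yes

Take x = 0, y = 2, z = -5. Substituting into each constraint:
  (1) 0 + 2 + (-5) = -3 ✓
  (2) y = 2, target 2 ✓ (first branch holds)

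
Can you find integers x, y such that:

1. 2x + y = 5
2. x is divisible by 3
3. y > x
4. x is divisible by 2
Yes

Take x = 0, y = 5. Substituting into each constraint:
  (1) 2(0) + 5 = 5 ✓
  (2) 0 = 3 × 0, remainder 0 ✓
  (3) 5 > 0 ✓
  (4) 0 = 2 × 0, remainder 0 ✓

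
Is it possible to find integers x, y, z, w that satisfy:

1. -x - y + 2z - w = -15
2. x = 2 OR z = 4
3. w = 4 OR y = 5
Yes

Take x = 15, y = 5, z = 4, w = 3. Substituting into each constraint:
  (1) (-15) + (-5) + 2(4) + (-3) = -15 ✓
  (2) z = 4, target 4 ✓ (second branch holds)
  (3) y = 5, target 5 ✓ (second branch holds)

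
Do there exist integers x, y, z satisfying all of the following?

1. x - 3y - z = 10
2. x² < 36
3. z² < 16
Yes

Take x = 1, y = -3, z = 0. Substituting into each constraint:
  (1) 1 - 3(-3) + 0 = 10 ✓
  (2) x² = (1)² = 1, and 1 < 36 ✓
  (3) z² = (0)² = 0, and 0 < 16 ✓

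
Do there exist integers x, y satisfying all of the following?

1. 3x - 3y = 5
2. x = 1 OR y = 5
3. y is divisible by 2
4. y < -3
No

Even the single constraint (3x - 3y = 5) is infeasible over the integers.

  - 3x - 3y = 5: every term on the left is divisible by 3, so the LHS ≡ 0 (mod 3), but the RHS 5 is not — no integer solution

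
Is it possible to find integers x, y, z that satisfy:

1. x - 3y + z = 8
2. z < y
Yes

Take x = 11, y = 1, z = 0. Substituting into each constraint:
  (1) 11 - 3(1) + 0 = 8 ✓
  (2) 0 < 1 ✓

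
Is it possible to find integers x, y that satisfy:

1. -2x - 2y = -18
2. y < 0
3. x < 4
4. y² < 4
No

A contradictory subset is {-2x - 2y = -18, y < 0, x < 4}. No integer assignment can satisfy these jointly:

  - -2x - 2y = -18: is a linear equation tying the variables together
  - y < 0: bounds one variable relative to a constant
  - x < 4: bounds one variable relative to a constant

Range argument: with x ∈ [−∞, 3], y ∈ [−∞, -1], the left side of the equation is at least -4, but the right side is -18 < -4. No integer solution exists.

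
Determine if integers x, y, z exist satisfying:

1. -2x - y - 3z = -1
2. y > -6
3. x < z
Yes

Take x = -1, y = 3, z = 0. Substituting into each constraint:
  (1) -2(-1) + (-3) - 3(0) = -1 ✓
  (2) 3 > -6 ✓
  (3) -1 < 0 ✓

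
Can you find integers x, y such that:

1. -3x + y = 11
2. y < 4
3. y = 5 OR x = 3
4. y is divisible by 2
No

A contradictory subset is {-3x + y = 11, y < 4, y = 5 OR x = 3}. No integer assignment can satisfy these jointly:

  - -3x + y = 11: is a linear equation tying the variables together
  - y < 4: bounds one variable relative to a constant
  - y = 5 OR x = 3: forces a choice: either y = 5 or x = 3

Split on the disjunction (y = 5 OR x = 3):
  • If y = 5: this contradicts the bound y ≤ 3.
  • If x = 3: the equation forces y = 20, which contradicts the bound y ≤ 3.
Both branches are infeasible, so the system has no integer solution.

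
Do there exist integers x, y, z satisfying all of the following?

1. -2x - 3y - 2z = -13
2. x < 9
Yes

Take x = 0, y = 3, z = 2. Substituting into each constraint:
  (1) -2(0) - 3(3) - 2(2) = -13 ✓
  (2) 0 < 9 ✓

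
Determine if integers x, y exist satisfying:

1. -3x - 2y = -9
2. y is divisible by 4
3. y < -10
Yes

Take x = 11, y = -12. Substituting into each constraint:
  (1) -3(11) - 2(-12) = -9 ✓
  (2) -12 = 4 × -3, remainder 0 ✓
  (3) -12 < -10 ✓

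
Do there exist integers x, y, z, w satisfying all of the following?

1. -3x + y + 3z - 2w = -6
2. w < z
Yes

Take x = 3, y = 0, z = 1, w = 0. Substituting into each constraint:
  (1) -3(3) + 0 + 3(1) - 2(0) = -6 ✓
  (2) 0 < 1 ✓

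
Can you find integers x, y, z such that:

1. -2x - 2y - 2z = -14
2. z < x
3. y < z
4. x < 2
No

The full constraint system is jointly infeasible over the integers. Each constraint and what it forces:

  - -2x - 2y - 2z = -14: is a linear equation tying the variables together
  - z < x: bounds one variable relative to another variable
  - y < z: bounds one variable relative to another variable
  - x < 2: bounds one variable relative to a constant

Propagating the comparisons: z < x and x ≤ 1 give z ≤ 0; y < z and z ≤ 0 give y ≤ -1. Range argument: with x ∈ [−∞, 1], y ∈ [−∞, -1], z ∈ [−∞, 0], the left side of the equation is at least 0, but the right side is -14 < 0. No integer solution exists.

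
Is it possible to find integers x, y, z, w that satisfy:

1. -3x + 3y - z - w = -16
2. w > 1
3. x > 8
Yes

Take x = 9, y = 0, z = -13, w = 2. Substituting into each constraint:
  (1) -3(9) + 3(0) + 13 + (-2) = -16 ✓
  (2) 2 > 1 ✓
  (3) 9 > 8 ✓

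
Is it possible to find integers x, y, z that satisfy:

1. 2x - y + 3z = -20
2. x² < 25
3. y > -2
Yes

Take x = 2, y = 0, z = -8. Substituting into each constraint:
  (1) 2(2) + 0 + 3(-8) = -20 ✓
  (2) x² = (2)² = 4, and 4 < 25 ✓
  (3) 0 > -2 ✓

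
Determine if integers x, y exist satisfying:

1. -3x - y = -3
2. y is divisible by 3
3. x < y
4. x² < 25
Yes

Take x = 0, y = 3. Substituting into each constraint:
  (1) -3(0) + (-3) = -3 ✓
  (2) 3 = 3 × 1, remainder 0 ✓
  (3) 0 < 3 ✓
  (4) x² = (0)² = 0, and 0 < 25 ✓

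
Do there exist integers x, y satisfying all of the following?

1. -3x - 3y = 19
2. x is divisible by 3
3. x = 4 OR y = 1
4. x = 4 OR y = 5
No

Even the single constraint (-3x - 3y = 19) is infeasible over the integers.

  - -3x - 3y = 19: every term on the left is divisible by 3, so the LHS ≡ 0 (mod 3), but the RHS 19 is not — no integer solution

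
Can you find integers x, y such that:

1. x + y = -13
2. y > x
Yes

Take x = -7, y = -6. Substituting into each constraint:
  (1) (-7) + (-6) = -13 ✓
  (2) -6 > -7 ✓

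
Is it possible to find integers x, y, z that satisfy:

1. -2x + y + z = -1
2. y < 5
Yes

Take x = 0, y = -1, z = 0. Substituting into each constraint:
  (1) -2(0) + (-1) + 0 = -1 ✓
  (2) -1 < 5 ✓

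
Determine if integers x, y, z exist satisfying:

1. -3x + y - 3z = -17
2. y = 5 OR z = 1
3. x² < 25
Yes

Take x = 0, y = -14, z = 1. Substituting into each constraint:
  (1) -3(0) + (-14) - 3(1) = -17 ✓
  (2) z = 1, target 1 ✓ (second branch holds)
  (3) x² = (0)² = 0, and 0 < 25 ✓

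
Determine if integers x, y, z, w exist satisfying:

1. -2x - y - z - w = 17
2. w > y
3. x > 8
Yes

Take x = 9, y = -1, z = -34, w = 0. Substituting into each constraint:
  (1) -2(9) + 1 + 34 + 0 = 17 ✓
  (2) 0 > -1 ✓
  (3) 9 > 8 ✓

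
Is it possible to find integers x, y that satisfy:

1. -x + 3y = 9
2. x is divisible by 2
Yes

Take x = 0, y = 3. Substituting into each constraint:
  (1) 0 + 3(3) = 9 ✓
  (2) 0 = 2 × 0, remainder 0 ✓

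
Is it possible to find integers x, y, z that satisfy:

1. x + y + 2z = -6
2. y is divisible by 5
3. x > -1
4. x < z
Yes

Take x = 4, y = -20, z = 5. Substituting into each constraint:
  (1) 4 + (-20) + 2(5) = -6 ✓
  (2) -20 = 5 × -4, remainder 0 ✓
  (3) 4 > -1 ✓
  (4) 4 < 5 ✓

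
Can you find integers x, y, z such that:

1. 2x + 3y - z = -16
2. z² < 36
Yes

Take x = 0, y = -5, z = 1. Substituting into each constraint:
  (1) 2(0) + 3(-5) + (-1) = -16 ✓
  (2) z² = (1)² = 1, and 1 < 36 ✓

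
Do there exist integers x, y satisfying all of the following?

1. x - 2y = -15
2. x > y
Yes

Take x = 17, y = 16. Substituting into each constraint:
  (1) 17 - 2(16) = -15 ✓
  (2) 17 > 16 ✓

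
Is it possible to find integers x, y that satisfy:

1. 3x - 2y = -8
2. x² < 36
Yes

Take x = 0, y = 4. Substituting into each constraint:
  (1) 3(0) - 2(4) = -8 ✓
  (2) x² = (0)² = 0, and 0 < 36 ✓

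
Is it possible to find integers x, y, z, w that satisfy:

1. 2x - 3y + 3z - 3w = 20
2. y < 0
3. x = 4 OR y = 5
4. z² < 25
Yes

Take x = 4, y = -1, z = 3, w = 0. Substituting into each constraint:
  (1) 2(4) - 3(-1) + 3(3) - 3(0) = 20 ✓
  (2) -1 < 0 ✓
  (3) x = 4, target 4 ✓ (first branch holds)
  (4) z² = (3)² = 9, and 9 < 25 ✓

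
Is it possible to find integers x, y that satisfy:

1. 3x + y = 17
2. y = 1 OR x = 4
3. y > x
Yes

Take x = 4, y = 5. Substituting into each constraint:
  (1) 3(4) + 5 = 17 ✓
  (2) x = 4, target 4 ✓ (second branch holds)
  (3) 5 > 4 ✓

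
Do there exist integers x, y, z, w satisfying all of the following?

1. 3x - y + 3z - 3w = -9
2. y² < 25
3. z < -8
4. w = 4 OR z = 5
Yes

Take x = 10, y = 0, z = -9, w = 4. Substituting into each constraint:
  (1) 3(10) + 0 + 3(-9) - 3(4) = -9 ✓
  (2) y² = (0)² = 0, and 0 < 25 ✓
  (3) -9 < -8 ✓
  (4) w = 4, target 4 ✓ (first branch holds)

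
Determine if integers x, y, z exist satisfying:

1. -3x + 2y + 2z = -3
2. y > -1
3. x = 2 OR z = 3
Yes

Take x = 3, y = 0, z = 3. Substituting into each constraint:
  (1) -3(3) + 2(0) + 2(3) = -3 ✓
  (2) 0 > -1 ✓
  (3) z = 3, target 3 ✓ (second branch holds)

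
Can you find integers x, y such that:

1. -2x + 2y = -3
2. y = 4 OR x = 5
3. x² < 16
No

Even the single constraint (-2x + 2y = -3) is infeasible over the integers.

  - -2x + 2y = -3: every term on the left is divisible by 2, so the LHS ≡ 0 (mod 2), but the RHS -3 is not — no integer solution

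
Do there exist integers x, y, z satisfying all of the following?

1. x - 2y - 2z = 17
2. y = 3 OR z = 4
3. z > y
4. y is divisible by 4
Yes

Take x = 25, y = 0, z = 4. Substituting into each constraint:
  (1) 25 - 2(0) - 2(4) = 17 ✓
  (2) z = 4, target 4 ✓ (second branch holds)
  (3) 4 > 0 ✓
  (4) 0 = 4 × 0, remainder 0 ✓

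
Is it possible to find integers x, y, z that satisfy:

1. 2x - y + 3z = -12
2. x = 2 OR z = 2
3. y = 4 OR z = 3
Yes

Take x = -7, y = 4, z = 2. Substituting into each constraint:
  (1) 2(-7) + (-4) + 3(2) = -12 ✓
  (2) z = 2, target 2 ✓ (second branch holds)
  (3) y = 4, target 4 ✓ (first branch holds)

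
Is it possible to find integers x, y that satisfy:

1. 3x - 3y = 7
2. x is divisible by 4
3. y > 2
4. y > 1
No

Even the single constraint (3x - 3y = 7) is infeasible over the integers.

  - 3x - 3y = 7: every term on the left is divisible by 3, so the LHS ≡ 0 (mod 3), but the RHS 7 is not — no integer solution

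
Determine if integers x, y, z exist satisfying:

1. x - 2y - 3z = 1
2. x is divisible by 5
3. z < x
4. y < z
Yes

Take x = 5, y = -1, z = 2. Substituting into each constraint:
  (1) 5 - 2(-1) - 3(2) = 1 ✓
  (2) 5 = 5 × 1, remainder 0 ✓
  (3) 2 < 5 ✓
  (4) -1 < 2 ✓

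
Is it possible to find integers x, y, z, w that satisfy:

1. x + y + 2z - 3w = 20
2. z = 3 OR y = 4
Yes

Take x = 0, y = 4, z = 8, w = 0. Substituting into each constraint:
  (1) 0 + 4 + 2(8) - 3(0) = 20 ✓
  (2) y = 4, target 4 ✓ (second branch holds)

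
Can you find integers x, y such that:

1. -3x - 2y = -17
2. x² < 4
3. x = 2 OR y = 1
No

The full constraint system is jointly infeasible over the integers. Each constraint and what it forces:

  - -3x - 2y = -17: is a linear equation tying the variables together
  - x² < 4: restricts x to |x| ≤ 1
  - x = 2 OR y = 1: forces a choice: either x = 2 or y = 1

Split on the disjunction (x = 2 OR y = 1):
  • If x = 2: this contradicts x² < 4, which requires |x| ≤ 1.
  • If y = 1: the equation forces x = 5, but x² < 4 requires |x| ≤ 1.
Both branches are infeasible, so the system has no integer solution.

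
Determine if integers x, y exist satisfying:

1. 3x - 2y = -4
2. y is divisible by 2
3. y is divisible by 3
No

A contradictory subset is {3x - 2y = -4, y is divisible by 3}. No integer assignment can satisfy these jointly:

  - 3x - 2y = -4: is a linear equation tying the variables together
  - y is divisible by 3: restricts y to multiples of 3

Modular obstruction: writing y = 3y', every remaining term of the linear equation is divisible by 3, so the left side is ≡ 0 (mod 3); but the right side -4 ≡ 2 (mod 3). No integers can satisfy it.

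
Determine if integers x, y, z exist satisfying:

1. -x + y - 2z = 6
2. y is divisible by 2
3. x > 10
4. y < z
Yes

Take x = 12, y = -20, z = -19. Substituting into each constraint:
  (1) (-12) + (-20) - 2(-19) = 6 ✓
  (2) -20 = 2 × -10, remainder 0 ✓
  (3) 12 > 10 ✓
  (4) -20 < -19 ✓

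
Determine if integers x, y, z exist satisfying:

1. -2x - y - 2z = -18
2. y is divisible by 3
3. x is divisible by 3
Yes

Take x = 0, y = 0, z = 9. Substituting into each constraint:
  (1) -2(0) + 0 - 2(9) = -18 ✓
  (2) 0 = 3 × 0, remainder 0 ✓
  (3) 0 = 3 × 0, remainder 0 ✓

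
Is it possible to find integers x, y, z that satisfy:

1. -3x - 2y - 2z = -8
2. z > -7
Yes

Take x = 0, y = 0, z = 4. Substituting into each constraint:
  (1) -3(0) - 2(0) - 2(4) = -8 ✓
  (2) 4 > -7 ✓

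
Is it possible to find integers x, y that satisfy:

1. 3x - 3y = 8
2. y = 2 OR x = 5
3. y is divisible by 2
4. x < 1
No

Even the single constraint (3x - 3y = 8) is infeasible over the integers.

  - 3x - 3y = 8: every term on the left is divisible by 3, so the LHS ≡ 0 (mod 3), but the RHS 8 is not — no integer solution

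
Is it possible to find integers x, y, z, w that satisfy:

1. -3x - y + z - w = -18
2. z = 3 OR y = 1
Yes

Take x = 7, y = 0, z = 3, w = 0. Substituting into each constraint:
  (1) -3(7) + 0 + 3 + 0 = -18 ✓
  (2) z = 3, target 3 ✓ (first branch holds)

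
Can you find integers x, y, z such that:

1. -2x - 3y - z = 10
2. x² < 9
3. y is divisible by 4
Yes

Take x = 0, y = 0, z = -10. Substituting into each constraint:
  (1) -2(0) - 3(0) + 10 = 10 ✓
  (2) x² = (0)² = 0, and 0 < 9 ✓
  (3) 0 = 4 × 0, remainder 0 ✓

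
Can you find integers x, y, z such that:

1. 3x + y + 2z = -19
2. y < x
Yes

Take x = 0, y = -1, z = -9. Substituting into each constraint:
  (1) 3(0) + (-1) + 2(-9) = -19 ✓
  (2) -1 < 0 ✓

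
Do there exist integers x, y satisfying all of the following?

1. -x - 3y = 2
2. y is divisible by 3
Yes

Take x = -2, y = 0. Substituting into each constraint:
  (1) 2 - 3(0) = 2 ✓
  (2) 0 = 3 × 0, remainder 0 ✓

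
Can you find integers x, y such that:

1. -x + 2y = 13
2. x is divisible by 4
No

The full constraint system is jointly infeasible over the integers. Each constraint and what it forces:

  - -x + 2y = 13: is a linear equation tying the variables together
  - x is divisible by 4: restricts x to multiples of 4

Modular obstruction: writing x = 4x', every remaining term of the linear equation is divisible by 2, so the left side is ≡ 0 (mod 2); but the right side 13 ≡ 1 (mod 2). No integers can satisfy it.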